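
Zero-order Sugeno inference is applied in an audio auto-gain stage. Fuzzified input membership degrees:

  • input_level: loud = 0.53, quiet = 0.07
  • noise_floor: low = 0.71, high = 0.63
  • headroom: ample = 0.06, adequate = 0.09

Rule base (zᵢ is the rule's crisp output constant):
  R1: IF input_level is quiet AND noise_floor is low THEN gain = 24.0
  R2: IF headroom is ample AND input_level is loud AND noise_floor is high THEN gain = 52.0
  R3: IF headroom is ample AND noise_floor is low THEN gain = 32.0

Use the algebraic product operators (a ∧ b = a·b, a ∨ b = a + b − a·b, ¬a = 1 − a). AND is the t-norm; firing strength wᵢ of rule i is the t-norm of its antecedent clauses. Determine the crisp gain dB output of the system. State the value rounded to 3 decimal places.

R1 (z=24.0): quiet=0.07, low=0.71; AND[a·b] → w = 0.0497
R2 (z=52.0): ample=0.06, loud=0.53, high=0.63; AND[a·b] → w = 0.0200
R3 (z=32.0): ample=0.06, low=0.71; AND[a·b] → w = 0.0426
Weighted average = (0.0497·24.0 + 0.0200·52.0 + 0.0426·32.0) / (0.0497 + 0.0200 + 0.0426)
  = 3.5978 / 0.1123 = 32.027

32.027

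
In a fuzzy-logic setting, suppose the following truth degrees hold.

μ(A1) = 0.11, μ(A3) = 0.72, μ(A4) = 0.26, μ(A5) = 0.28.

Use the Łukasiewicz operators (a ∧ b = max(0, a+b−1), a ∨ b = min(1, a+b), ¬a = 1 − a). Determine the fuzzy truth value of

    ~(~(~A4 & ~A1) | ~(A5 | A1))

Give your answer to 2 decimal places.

0.02

~A4 = 1 − 0.26 = 0.74
~A1 = 1 − 0.11 = 0.89
~A4 & ~A1 = max(0, a+b−1) on (0.74, 0.89) = 0.63
~(~A4 & ~A1) = 1 − 0.63 = 0.37
A5 | A1 = min(1, a+b) on (0.28, 0.11) = 0.39
~(A5 | A1) = 1 − 0.39 = 0.61
~(~A4 & ~A1) | ~(A5 | A1) = min(1, a+b) on (0.37, 0.61) = 0.98
~(~(~A4 & ~A1) | ~(A5 | A1)) = 1 − 0.98 = 0.02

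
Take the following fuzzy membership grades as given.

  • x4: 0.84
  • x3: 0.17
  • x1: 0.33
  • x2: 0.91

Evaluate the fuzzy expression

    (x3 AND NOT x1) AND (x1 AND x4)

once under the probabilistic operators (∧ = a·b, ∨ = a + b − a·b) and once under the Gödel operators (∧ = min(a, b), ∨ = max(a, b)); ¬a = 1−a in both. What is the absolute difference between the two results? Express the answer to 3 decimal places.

0.138

Under probabilistic:
  NOT x1 = 1 − 0.3300 = 0.6700
  x3 AND NOT x1 = a·b on (0.1700, 0.6700) = 0.1139
  x1 AND x4 = a·b on (0.3300, 0.8400) = 0.2772
  (x3 AND NOT x1) AND (x1 AND x4) = a·b on (0.1139, 0.2772) = 0.0316
  → value = 0.0316
Under Gödel:
  NOT x1 = 1 − 0.33 = 0.67
  x3 AND NOT x1 = min(a, b) on (0.17, 0.67) = 0.17
  x1 AND x4 = min(a, b) on (0.33, 0.84) = 0.33
  (x3 AND NOT x1) AND (x1 AND x4) = min(a, b) on (0.17, 0.33) = 0.17
  → value = 0.1700
|0.0316 − 0.1700| = 0.138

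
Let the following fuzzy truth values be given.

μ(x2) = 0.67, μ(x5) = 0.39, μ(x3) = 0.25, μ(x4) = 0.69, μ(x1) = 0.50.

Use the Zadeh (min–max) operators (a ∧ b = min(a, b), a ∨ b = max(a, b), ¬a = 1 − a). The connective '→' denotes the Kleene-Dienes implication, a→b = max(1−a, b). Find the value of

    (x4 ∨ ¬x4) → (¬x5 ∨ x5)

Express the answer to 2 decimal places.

0.61

¬x4 = 1 − 0.69 = 0.31
x4 ∨ ¬x4 = max(a, b) on (0.69, 0.31) = 0.69
¬x5 = 1 − 0.39 = 0.61
¬x5 ∨ x5 = max(a, b) on (0.61, 0.39) = 0.61
(x4 ∨ ¬x4) → (¬x5 ∨ x5)  [Kleene-Dienes: max(1−a, b)] with a=0.69, b=0.61 → 0.61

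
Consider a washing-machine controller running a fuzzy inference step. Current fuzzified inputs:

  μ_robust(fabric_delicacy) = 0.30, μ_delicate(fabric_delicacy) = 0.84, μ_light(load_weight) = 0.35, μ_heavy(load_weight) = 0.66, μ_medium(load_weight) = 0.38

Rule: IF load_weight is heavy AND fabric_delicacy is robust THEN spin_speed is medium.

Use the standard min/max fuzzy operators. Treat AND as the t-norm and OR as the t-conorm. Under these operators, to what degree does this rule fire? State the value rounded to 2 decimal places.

firing strength: heavy=0.66, robust=0.30; AND[min(a, b)] → w = 0.30

0.30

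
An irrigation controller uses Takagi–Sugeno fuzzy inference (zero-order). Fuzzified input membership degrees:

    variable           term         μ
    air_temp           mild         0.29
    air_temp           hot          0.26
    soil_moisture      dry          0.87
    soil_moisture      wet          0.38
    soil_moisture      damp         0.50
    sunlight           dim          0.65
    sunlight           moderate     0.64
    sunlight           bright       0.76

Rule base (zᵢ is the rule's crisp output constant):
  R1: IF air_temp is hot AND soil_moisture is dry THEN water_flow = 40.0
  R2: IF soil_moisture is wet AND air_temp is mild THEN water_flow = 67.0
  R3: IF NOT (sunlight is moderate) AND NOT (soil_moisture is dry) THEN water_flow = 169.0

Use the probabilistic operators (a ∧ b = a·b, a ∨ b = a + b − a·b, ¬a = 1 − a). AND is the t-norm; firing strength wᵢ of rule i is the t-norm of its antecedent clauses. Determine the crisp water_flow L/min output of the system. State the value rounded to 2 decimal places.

63.52

R1 (z=40.0): hot=0.26, dry=0.87; AND[a·b] → w = 0.2262
R2 (z=67.0): wet=0.38, mild=0.29; AND[a·b] → w = 0.1102
R3 (z=169.0): ¬moderate=1−0.64=0.36, ¬dry=1−0.87=0.13; AND[a·b] → w = 0.0468
Weighted average = (0.2262·40.0 + 0.1102·67.0 + 0.0468·169.0) / (0.2262 + 0.1102 + 0.0468)
  = 24.3406 / 0.3832 = 63.52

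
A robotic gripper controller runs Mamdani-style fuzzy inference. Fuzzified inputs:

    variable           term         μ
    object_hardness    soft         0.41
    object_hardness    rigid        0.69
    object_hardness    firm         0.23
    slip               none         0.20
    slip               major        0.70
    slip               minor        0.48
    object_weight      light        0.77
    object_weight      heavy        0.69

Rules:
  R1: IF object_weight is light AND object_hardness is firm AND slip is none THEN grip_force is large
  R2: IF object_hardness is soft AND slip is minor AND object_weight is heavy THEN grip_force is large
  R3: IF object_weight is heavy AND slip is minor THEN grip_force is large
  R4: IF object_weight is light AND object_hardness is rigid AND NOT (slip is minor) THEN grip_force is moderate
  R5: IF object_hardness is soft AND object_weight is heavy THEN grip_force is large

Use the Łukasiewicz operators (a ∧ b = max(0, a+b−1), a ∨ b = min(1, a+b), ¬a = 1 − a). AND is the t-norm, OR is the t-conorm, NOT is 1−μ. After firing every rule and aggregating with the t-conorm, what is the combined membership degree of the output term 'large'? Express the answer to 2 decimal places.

R1: light=0.77, firm=0.23, none=0.20; AND[max(0, a+b−1)] → w = 0.00
R2: soft=0.41, minor=0.48, heavy=0.69; AND[max(0, a+b−1)] → w = 0.00
R3: heavy=0.69, minor=0.48; AND[max(0, a+b−1)] → w = 0.17
R4: light=0.77, rigid=0.69, ¬minor=1−0.48=0.52; AND[max(0, a+b−1)] → w = 0.00
R5: soft=0.41, heavy=0.69; AND[max(0, a+b−1)] → w = 0.10
Rules with consequent 'large': {R1, R2, R3, R5} → strengths 0.00, 0.00, 0.17, 0.10
Aggregate via t-conorm [min(1, a+b)]: 0.27

0.27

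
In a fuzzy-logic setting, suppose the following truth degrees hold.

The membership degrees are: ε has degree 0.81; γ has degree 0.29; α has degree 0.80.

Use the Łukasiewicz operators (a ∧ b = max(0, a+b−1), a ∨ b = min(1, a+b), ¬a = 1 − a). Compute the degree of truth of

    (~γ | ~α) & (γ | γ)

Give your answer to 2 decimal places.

0.49

~γ = 1 − 0.29 = 0.71
~α = 1 − 0.80 = 0.20
~γ | ~α = min(1, a+b) on (0.71, 0.20) = 0.91
γ | γ = min(1, a+b) on (0.29, 0.29) = 0.58
(~γ | ~α) & (γ | γ) = max(0, a+b−1) on (0.91, 0.58) = 0.49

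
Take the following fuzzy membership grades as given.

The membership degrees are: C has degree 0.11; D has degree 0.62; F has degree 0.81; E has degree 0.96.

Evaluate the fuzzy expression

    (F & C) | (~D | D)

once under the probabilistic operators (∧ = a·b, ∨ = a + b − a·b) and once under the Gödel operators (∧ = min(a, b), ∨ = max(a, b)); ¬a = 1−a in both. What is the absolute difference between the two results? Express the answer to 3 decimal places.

Under probabilistic:
  F & C = a·b on (0.8100, 0.1100) = 0.0891
  ~D = 1 − 0.6200 = 0.3800
  ~D | D = a + b − a·b on (0.3800, 0.6200) = 0.7644
  (F & C) | (~D | D) = a + b − a·b on (0.0891, 0.7644) = 0.7854
  → value = 0.7854
Under Gödel:
  F & C = min(a, b) on (0.81, 0.11) = 0.11
  ~D = 1 − 0.62 = 0.38
  ~D | D = max(a, b) on (0.38, 0.62) = 0.62
  (F & C) | (~D | D) = max(a, b) on (0.11, 0.62) = 0.62
  → value = 0.6200
|0.7854 − 0.6200| = 0.165

0.165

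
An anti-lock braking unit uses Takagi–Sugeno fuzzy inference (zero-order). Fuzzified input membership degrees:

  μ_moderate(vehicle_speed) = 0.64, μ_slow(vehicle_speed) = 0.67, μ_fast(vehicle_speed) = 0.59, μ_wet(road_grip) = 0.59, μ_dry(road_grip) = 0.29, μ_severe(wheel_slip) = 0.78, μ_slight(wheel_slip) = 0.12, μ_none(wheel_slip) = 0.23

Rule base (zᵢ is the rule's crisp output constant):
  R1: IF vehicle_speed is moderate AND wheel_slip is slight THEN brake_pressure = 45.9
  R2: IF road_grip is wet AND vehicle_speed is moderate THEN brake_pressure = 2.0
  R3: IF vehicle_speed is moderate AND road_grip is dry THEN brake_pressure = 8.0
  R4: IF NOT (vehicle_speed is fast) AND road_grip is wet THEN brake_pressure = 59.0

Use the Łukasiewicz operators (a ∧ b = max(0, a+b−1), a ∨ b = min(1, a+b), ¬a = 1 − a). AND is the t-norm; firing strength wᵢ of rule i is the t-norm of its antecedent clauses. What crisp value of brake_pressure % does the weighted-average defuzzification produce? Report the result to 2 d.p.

R1 (z=45.9): moderate=0.64, slight=0.12; AND[max(0, a+b−1)] → w = 0.00
R2 (z=2.0): wet=0.59, moderate=0.64; AND[max(0, a+b−1)] → w = 0.23
R3 (z=8.0): moderate=0.64, dry=0.29; AND[max(0, a+b−1)] → w = 0.00
R4 (z=59.0): ¬fast=1−0.59=0.41, wet=0.59; AND[max(0, a+b−1)] → w = 0.00
Weighted average = (0.00·45.9 + 0.23·2.0 + 0.00·8.0 + 0.00·59.0) / (0.00 + 0.23 + 0.00 + 0.00)
  = 0.4600 / 0.2300 = 2.00

2.00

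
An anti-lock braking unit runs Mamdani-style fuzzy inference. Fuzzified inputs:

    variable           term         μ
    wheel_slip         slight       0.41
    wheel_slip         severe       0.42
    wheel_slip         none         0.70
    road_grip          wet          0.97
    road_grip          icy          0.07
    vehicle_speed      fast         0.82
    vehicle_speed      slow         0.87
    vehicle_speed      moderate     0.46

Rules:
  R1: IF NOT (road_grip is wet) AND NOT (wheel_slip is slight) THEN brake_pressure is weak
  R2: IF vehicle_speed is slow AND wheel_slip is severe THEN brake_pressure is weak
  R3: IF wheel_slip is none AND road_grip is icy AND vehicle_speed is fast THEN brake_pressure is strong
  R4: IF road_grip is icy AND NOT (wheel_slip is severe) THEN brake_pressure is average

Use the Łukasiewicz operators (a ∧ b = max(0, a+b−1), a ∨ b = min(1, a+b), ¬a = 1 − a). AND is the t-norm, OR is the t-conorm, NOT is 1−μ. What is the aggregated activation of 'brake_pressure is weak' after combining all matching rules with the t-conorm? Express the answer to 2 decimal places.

R1: ¬wet=1−0.97=0.03, ¬slight=1−0.41=0.59; AND[max(0, a+b−1)] → w = 0.00
R2: slow=0.87, severe=0.42; AND[max(0, a+b−1)] → w = 0.29
R3: none=0.70, icy=0.07, fast=0.82; AND[max(0, a+b−1)] → w = 0.00
R4: icy=0.07, ¬severe=1−0.42=0.58; AND[max(0, a+b−1)] → w = 0.00
Rules with consequent 'weak': {R1, R2} → strengths 0.00, 0.29
Aggregate via t-conorm [min(1, a+b)]: 0.29

0.29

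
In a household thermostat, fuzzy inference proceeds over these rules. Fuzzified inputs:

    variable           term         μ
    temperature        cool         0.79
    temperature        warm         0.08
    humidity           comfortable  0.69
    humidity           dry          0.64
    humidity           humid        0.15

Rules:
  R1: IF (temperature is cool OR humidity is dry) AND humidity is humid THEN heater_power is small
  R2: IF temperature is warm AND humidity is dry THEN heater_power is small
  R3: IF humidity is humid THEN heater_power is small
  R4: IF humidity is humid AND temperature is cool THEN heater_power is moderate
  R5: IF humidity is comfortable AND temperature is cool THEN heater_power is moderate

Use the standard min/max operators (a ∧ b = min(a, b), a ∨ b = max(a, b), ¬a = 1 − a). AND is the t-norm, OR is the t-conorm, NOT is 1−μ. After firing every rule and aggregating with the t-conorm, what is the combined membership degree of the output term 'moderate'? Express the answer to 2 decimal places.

0.69

R1: (cool=0.79 OR dry=0.64) = 0.79; AND[min(a, b)] with humid=0.15 → w = 0.15
R2: warm=0.08, dry=0.64; AND[min(a, b)] → w = 0.08
R3: humid=0.15 → w = 0.15
R4: humid=0.15, cool=0.79; AND[min(a, b)] → w = 0.15
R5: comfortable=0.69, cool=0.79; AND[min(a, b)] → w = 0.69
Rules with consequent 'moderate': {R4, R5} → strengths 0.15, 0.69
Aggregate via t-conorm [max(a, b)]: 0.69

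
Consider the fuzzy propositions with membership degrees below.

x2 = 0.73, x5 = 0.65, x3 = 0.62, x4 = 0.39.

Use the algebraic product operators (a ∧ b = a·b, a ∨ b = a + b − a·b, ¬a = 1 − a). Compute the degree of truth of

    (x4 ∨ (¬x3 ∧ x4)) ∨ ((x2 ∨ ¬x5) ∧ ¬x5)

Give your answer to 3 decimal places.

¬x3 = 1 − 0.6200 = 0.3800
¬x3 ∧ x4 = a·b on (0.3800, 0.3900) = 0.1482
x4 ∨ (¬x3 ∧ x4) = a + b − a·b on (0.3900, 0.1482) = 0.4804
¬x5 = 1 − 0.6500 = 0.3500
x2 ∨ ¬x5 = a + b − a·b on (0.7300, 0.3500) = 0.8245
¬x5 = 1 − 0.6500 = 0.3500
(x2 ∨ ¬x5) ∧ ¬x5 = a·b on (0.8245, 0.3500) = 0.2886
(x4 ∨ (¬x3 ∧ x4)) ∨ ((x2 ∨ ¬x5) ∧ ¬x5) = a + b − a·b on (0.4804, 0.2886) = 0.6303

0.630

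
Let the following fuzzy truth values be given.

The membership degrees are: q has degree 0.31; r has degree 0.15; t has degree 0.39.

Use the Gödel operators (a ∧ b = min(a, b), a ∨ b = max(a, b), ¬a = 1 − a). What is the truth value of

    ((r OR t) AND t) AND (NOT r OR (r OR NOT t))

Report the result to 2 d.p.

r OR t = max(a, b) on (0.15, 0.39) = 0.39
(r OR t) AND t = min(a, b) on (0.39, 0.39) = 0.39
NOT r = 1 − 0.15 = 0.85
NOT t = 1 − 0.39 = 0.61
r OR NOT t = max(a, b) on (0.15, 0.61) = 0.61
NOT r OR (r OR NOT t) = max(a, b) on (0.85, 0.61) = 0.85
((r OR t) AND t) AND (NOT r OR (r OR NOT t)) = min(a, b) on (0.39, 0.85) = 0.39

0.39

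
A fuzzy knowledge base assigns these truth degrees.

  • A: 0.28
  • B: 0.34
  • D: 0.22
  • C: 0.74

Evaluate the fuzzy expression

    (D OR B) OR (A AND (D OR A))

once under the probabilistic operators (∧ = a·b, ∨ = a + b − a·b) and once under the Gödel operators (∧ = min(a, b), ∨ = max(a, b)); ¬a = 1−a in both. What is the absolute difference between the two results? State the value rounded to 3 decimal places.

Under probabilistic:
  D OR B = a + b − a·b on (0.2200, 0.3400) = 0.4852
  D OR A = a + b − a·b on (0.2200, 0.2800) = 0.4384
  A AND (D OR A) = a·b on (0.2800, 0.4384) = 0.1228
  (D OR B) OR (A AND (D OR A)) = a + b − a·b on (0.4852, 0.1228) = 0.5484
  → value = 0.5484
Under Gödel:
  D OR B = max(a, b) on (0.22, 0.34) = 0.34
  D OR A = max(a, b) on (0.22, 0.28) = 0.28
  A AND (D OR A) = min(a, b) on (0.28, 0.28) = 0.28
  (D OR B) OR (A AND (D OR A)) = max(a, b) on (0.34, 0.28) = 0.34
  → value = 0.3400
|0.5484 − 0.3400| = 0.208

0.208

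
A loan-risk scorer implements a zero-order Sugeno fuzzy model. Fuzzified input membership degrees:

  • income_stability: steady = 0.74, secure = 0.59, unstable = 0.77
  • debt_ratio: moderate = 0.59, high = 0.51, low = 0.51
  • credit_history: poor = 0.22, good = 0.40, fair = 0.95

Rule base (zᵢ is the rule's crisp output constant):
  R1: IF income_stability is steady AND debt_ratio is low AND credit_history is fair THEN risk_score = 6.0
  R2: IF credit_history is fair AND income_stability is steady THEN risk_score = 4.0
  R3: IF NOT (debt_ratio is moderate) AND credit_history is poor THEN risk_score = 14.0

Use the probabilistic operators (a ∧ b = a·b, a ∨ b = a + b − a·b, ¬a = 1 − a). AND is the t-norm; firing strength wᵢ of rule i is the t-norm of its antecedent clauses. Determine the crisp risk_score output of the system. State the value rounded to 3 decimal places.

R1 (z=6.0): steady=0.74, low=0.51, fair=0.95; AND[a·b] → w = 0.3585
R2 (z=4.0): fair=0.95, steady=0.74; AND[a·b] → w = 0.7030
R3 (z=14.0): ¬moderate=1−0.59=0.41, poor=0.22; AND[a·b] → w = 0.0902
Weighted average = (0.3585·6.0 + 0.7030·4.0 + 0.0902·14.0) / (0.3585 + 0.7030 + 0.0902)
  = 6.2260 / 1.1517 = 5.406

5.406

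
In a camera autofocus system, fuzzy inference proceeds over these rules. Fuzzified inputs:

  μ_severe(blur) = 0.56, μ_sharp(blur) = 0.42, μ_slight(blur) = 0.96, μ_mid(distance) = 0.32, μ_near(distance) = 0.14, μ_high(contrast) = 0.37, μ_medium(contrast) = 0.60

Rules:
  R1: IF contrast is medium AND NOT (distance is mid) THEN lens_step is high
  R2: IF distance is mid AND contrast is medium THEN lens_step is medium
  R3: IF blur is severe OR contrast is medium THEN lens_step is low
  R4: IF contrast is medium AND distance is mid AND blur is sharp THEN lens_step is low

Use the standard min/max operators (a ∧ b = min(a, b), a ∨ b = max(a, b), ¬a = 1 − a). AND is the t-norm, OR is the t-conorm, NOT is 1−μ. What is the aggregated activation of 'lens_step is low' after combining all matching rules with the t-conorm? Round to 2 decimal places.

0.60

R1: medium=0.60, ¬mid=1−0.32=0.68; AND[min(a, b)] → w = 0.60
R2: mid=0.32, medium=0.60; AND[min(a, b)] → w = 0.32
R3: severe=0.56, medium=0.60; OR[max(a, b)] → w = 0.60
R4: medium=0.60, mid=0.32, sharp=0.42; AND[min(a, b)] → w = 0.32
Rules with consequent 'low': {R3, R4} → strengths 0.60, 0.32
Aggregate via t-conorm [max(a, b)]: 0.60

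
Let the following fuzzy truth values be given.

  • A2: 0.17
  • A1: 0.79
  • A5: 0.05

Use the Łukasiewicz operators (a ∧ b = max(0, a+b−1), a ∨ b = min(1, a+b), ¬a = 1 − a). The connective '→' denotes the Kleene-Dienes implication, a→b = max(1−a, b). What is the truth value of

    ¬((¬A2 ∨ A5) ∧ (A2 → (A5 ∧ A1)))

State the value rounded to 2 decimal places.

0.29

¬A2 = 1 − 0.17 = 0.83
¬A2 ∨ A5 = min(1, a+b) on (0.83, 0.05) = 0.88
A5 ∧ A1 = max(0, a+b−1) on (0.05, 0.79) = 0.00
A2 → (A5 ∧ A1)  [Kleene-Dienes: max(1−a, b)] with a=0.17, b=0.00 → 0.83
(¬A2 ∨ A5) ∧ (A2 → (A5 ∧ A1)) = max(0, a+b−1) on (0.88, 0.83) = 0.71
¬((¬A2 ∨ A5) ∧ (A2 → (A5 ∧ A1))) = 1 − 0.71 = 0.29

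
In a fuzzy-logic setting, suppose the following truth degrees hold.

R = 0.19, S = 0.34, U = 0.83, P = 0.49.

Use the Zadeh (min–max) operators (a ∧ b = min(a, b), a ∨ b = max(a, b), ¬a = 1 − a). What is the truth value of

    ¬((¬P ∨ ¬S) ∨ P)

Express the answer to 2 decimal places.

¬P = 1 − 0.49 = 0.51
¬S = 1 − 0.34 = 0.66
¬P ∨ ¬S = max(a, b) on (0.51, 0.66) = 0.66
(¬P ∨ ¬S) ∨ P = max(a, b) on (0.66, 0.49) = 0.66
¬((¬P ∨ ¬S) ∨ P) = 1 − 0.66 = 0.34

0.34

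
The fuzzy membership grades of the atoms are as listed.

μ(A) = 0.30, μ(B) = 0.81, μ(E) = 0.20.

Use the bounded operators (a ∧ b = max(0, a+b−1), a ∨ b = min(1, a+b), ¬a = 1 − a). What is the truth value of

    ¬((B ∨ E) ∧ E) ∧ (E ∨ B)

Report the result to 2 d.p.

B ∨ E = min(1, a+b) on (0.81, 0.20) = 1.00
(B ∨ E) ∧ E = max(0, a+b−1) on (1.00, 0.20) = 0.20
¬((B ∨ E) ∧ E) = 1 − 0.20 = 0.80
E ∨ B = min(1, a+b) on (0.20, 0.81) = 1.00
¬((B ∨ E) ∧ E) ∧ (E ∨ B) = max(0, a+b−1) on (0.80, 1.00) = 0.80

0.80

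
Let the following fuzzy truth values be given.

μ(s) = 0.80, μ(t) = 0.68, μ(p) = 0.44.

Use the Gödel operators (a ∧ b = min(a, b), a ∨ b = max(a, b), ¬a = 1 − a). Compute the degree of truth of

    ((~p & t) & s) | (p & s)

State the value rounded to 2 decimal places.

0.56

~p = 1 − 0.44 = 0.56
~p & t = min(a, b) on (0.56, 0.68) = 0.56
(~p & t) & s = min(a, b) on (0.56, 0.80) = 0.56
p & s = min(a, b) on (0.44, 0.80) = 0.44
((~p & t) & s) | (p & s) = max(a, b) on (0.56, 0.44) = 0.56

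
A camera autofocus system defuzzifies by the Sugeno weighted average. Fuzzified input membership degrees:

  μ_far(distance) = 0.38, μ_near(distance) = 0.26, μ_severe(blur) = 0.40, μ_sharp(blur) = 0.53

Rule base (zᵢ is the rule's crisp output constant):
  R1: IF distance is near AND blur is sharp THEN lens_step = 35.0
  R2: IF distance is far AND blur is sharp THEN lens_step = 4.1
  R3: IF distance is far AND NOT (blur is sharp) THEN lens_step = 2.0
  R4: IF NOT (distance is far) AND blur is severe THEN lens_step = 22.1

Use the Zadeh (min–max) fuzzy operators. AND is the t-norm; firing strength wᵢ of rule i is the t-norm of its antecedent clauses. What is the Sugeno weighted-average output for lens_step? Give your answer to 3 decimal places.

R1 (z=35.0): near=0.26, sharp=0.53; AND[min(a, b)] → w = 0.26
R2 (z=4.1): far=0.38, sharp=0.53; AND[min(a, b)] → w = 0.38
R3 (z=2.0): far=0.38, ¬sharp=1−0.53=0.47; AND[min(a, b)] → w = 0.38
R4 (z=22.1): ¬far=1−0.38=0.62, severe=0.40; AND[min(a, b)] → w = 0.40
Weighted average = (0.26·35.0 + 0.38·4.1 + 0.38·2.0 + 0.40·22.1) / (0.26 + 0.38 + 0.38 + 0.40)
  = 20.2580 / 1.4200 = 14.266

14.266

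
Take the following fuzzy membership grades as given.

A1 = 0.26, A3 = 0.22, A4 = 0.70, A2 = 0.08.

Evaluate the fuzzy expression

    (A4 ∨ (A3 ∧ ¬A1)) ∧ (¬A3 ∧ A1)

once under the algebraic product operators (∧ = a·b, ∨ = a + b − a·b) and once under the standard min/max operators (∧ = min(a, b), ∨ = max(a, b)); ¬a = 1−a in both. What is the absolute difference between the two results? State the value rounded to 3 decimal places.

0.108

Under algebraic product:
  ¬A1 = 1 − 0.2600 = 0.7400
  A3 ∧ ¬A1 = a·b on (0.2200, 0.7400) = 0.1628
  A4 ∨ (A3 ∧ ¬A1) = a + b − a·b on (0.7000, 0.1628) = 0.7488
  ¬A3 = 1 − 0.2200 = 0.7800
  ¬A3 ∧ A1 = a·b on (0.7800, 0.2600) = 0.2028
  (A4 ∨ (A3 ∧ ¬A1)) ∧ (¬A3 ∧ A1) = a·b on (0.7488, 0.2028) = 0.1519
  → value = 0.1519
Under standard min/max:
  ¬A1 = 1 − 0.26 = 0.74
  A3 ∧ ¬A1 = min(a, b) on (0.22, 0.74) = 0.22
  A4 ∨ (A3 ∧ ¬A1) = max(a, b) on (0.70, 0.22) = 0.70
  ¬A3 = 1 − 0.22 = 0.78
  ¬A3 ∧ A1 = min(a, b) on (0.78, 0.26) = 0.26
  (A4 ∨ (A3 ∧ ¬A1)) ∧ (¬A3 ∧ A1) = min(a, b) on (0.70, 0.26) = 0.26
  → value = 0.2600
|0.1519 − 0.2600| = 0.108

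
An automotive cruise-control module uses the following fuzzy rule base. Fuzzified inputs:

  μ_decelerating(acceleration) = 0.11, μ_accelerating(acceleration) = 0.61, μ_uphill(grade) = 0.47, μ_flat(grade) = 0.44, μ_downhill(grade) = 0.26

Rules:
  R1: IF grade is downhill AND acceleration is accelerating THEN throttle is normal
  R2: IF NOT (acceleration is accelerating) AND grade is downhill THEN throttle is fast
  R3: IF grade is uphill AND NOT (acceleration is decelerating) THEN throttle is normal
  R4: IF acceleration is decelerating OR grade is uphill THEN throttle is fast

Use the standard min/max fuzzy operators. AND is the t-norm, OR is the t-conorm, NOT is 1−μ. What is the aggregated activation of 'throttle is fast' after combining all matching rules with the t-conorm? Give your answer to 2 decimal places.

0.47

R1: downhill=0.26, accelerating=0.61; AND[min(a, b)] → w = 0.26
R2: ¬accelerating=1−0.61=0.39, downhill=0.26; AND[min(a, b)] → w = 0.26
R3: uphill=0.47, ¬decelerating=1−0.11=0.89; AND[min(a, b)] → w = 0.47
R4: decelerating=0.11, uphill=0.47; OR[max(a, b)] → w = 0.47
Rules with consequent 'fast': {R2, R4} → strengths 0.26, 0.47
Aggregate via t-conorm [max(a, b)]: 0.47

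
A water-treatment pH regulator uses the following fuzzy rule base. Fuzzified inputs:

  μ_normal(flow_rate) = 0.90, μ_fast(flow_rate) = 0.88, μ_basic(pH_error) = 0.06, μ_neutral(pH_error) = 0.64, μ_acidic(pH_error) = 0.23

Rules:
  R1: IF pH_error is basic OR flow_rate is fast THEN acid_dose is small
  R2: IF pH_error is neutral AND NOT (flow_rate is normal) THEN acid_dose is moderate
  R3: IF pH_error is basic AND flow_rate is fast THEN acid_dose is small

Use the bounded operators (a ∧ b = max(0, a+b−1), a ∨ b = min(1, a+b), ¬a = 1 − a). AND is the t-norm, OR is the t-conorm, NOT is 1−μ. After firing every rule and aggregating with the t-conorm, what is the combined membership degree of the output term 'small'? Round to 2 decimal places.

0.94

R1: basic=0.06, fast=0.88; OR[min(1, a+b)] → w = 0.94
R2: neutral=0.64, ¬normal=1−0.90=0.10; AND[max(0, a+b−1)] → w = 0.00
R3: basic=0.06, fast=0.88; AND[max(0, a+b−1)] → w = 0.00
Rules with consequent 'small': {R1, R3} → strengths 0.94, 0.00
Aggregate via t-conorm [min(1, a+b)]: 0.94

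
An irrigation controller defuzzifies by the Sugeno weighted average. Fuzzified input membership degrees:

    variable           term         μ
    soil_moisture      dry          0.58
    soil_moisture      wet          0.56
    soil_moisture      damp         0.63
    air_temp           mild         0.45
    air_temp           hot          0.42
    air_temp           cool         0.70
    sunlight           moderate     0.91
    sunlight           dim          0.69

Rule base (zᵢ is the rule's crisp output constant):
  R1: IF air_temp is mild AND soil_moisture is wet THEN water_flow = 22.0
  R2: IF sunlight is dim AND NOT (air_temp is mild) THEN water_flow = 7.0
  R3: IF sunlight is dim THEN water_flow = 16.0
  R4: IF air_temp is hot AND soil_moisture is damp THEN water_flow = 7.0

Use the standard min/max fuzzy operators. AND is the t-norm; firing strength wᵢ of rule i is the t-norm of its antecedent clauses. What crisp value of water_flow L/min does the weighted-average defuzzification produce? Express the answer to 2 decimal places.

R1 (z=22.0): mild=0.45, wet=0.56; AND[min(a, b)] → w = 0.45
R2 (z=7.0): dim=0.69, ¬mild=1−0.45=0.55; AND[min(a, b)] → w = 0.55
R3 (z=16.0): dim=0.69 → w = 0.69
R4 (z=7.0): hot=0.42, damp=0.63; AND[min(a, b)] → w = 0.42
Weighted average = (0.45·22.0 + 0.55·7.0 + 0.69·16.0 + 0.42·7.0) / (0.45 + 0.55 + 0.69 + 0.42)
  = 27.7300 / 2.1100 = 13.14

13.14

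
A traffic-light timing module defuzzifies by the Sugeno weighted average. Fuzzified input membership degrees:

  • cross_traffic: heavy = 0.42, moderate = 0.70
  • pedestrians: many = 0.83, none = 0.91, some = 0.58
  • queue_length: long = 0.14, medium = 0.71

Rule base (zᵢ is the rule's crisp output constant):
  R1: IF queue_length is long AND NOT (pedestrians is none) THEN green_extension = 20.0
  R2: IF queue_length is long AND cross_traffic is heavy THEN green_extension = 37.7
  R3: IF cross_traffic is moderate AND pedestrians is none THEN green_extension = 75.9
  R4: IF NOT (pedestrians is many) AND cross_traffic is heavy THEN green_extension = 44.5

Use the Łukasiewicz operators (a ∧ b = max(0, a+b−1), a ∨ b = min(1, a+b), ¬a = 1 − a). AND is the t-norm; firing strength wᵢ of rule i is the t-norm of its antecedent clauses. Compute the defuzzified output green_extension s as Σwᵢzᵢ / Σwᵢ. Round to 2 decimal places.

75.90

R1 (z=20.0): long=0.14, ¬none=1−0.91=0.09; AND[max(0, a+b−1)] → w = 0.00
R2 (z=37.7): long=0.14, heavy=0.42; AND[max(0, a+b−1)] → w = 0.00
R3 (z=75.9): moderate=0.70, none=0.91; AND[max(0, a+b−1)] → w = 0.61
R4 (z=44.5): ¬many=1−0.83=0.17, heavy=0.42; AND[max(0, a+b−1)] → w = 0.00
Weighted average = (0.00·20.0 + 0.00·37.7 + 0.61·75.9 + 0.00·44.5) / (0.00 + 0.00 + 0.61 + 0.00)
  = 46.2990 / 0.6100 = 75.90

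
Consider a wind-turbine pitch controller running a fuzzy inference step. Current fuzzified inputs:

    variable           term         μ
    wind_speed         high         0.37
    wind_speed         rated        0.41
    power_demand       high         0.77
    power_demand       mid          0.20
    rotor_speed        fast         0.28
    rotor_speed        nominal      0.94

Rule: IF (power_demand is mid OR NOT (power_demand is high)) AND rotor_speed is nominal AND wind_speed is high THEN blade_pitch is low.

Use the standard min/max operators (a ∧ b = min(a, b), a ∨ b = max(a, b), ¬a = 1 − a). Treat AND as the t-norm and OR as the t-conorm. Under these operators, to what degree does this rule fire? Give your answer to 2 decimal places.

0.23

firing strength: (mid=0.20 OR ¬high=1−0.77=0.23) = 0.23; AND[min(a, b)] with nominal=0.94, high=0.37 → w = 0.23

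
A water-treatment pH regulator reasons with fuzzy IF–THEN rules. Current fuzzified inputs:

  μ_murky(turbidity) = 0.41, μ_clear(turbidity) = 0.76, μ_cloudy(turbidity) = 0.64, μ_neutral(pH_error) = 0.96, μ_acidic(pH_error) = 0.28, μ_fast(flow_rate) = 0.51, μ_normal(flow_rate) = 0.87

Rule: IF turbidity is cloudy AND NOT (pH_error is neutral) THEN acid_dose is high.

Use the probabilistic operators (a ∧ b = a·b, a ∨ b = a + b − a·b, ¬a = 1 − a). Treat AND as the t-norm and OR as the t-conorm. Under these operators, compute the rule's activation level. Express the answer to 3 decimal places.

firing strength: cloudy=0.64, ¬neutral=1−0.96=0.04; AND[a·b] → w = 0.0256

0.026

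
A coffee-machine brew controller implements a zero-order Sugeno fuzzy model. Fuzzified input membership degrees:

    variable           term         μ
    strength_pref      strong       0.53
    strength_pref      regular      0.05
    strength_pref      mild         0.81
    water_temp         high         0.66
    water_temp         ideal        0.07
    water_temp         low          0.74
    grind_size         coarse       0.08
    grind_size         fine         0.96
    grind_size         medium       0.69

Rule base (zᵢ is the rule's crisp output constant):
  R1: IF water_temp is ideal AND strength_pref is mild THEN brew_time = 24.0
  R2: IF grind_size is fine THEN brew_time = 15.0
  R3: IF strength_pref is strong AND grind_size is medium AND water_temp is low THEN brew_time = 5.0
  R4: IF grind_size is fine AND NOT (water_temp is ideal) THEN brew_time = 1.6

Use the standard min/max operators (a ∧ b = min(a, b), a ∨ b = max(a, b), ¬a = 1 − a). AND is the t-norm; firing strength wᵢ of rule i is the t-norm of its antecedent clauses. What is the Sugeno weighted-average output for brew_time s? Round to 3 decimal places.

R1 (z=24.0): ideal=0.07, mild=0.81; AND[min(a, b)] → w = 0.07
R2 (z=15.0): fine=0.96 → w = 0.96
R3 (z=5.0): strong=0.53, medium=0.69, low=0.74; AND[min(a, b)] → w = 0.53
R4 (z=1.6): fine=0.96, ¬ideal=1−0.07=0.93; AND[min(a, b)] → w = 0.93
Weighted average = (0.07·24.0 + 0.96·15.0 + 0.53·5.0 + 0.93·1.6) / (0.07 + 0.96 + 0.53 + 0.93)
  = 20.2180 / 2.4900 = 8.120

8.120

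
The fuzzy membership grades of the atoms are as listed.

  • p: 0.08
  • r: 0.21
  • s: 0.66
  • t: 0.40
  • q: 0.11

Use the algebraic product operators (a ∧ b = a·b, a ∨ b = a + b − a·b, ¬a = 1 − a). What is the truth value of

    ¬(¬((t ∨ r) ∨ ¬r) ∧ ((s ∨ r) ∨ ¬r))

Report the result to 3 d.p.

t ∨ r = a + b − a·b on (0.4000, 0.2100) = 0.5260
¬r = 1 − 0.2100 = 0.7900
(t ∨ r) ∨ ¬r = a + b − a·b on (0.5260, 0.7900) = 0.9005
¬((t ∨ r) ∨ ¬r) = 1 − 0.9005 = 0.0995
s ∨ r = a + b − a·b on (0.6600, 0.2100) = 0.7314
¬r = 1 − 0.2100 = 0.7900
(s ∨ r) ∨ ¬r = a + b − a·b on (0.7314, 0.7900) = 0.9436
¬((t ∨ r) ∨ ¬r) ∧ ((s ∨ r) ∨ ¬r) = a·b on (0.0995, 0.9436) = 0.0939
¬(¬((t ∨ r) ∨ ¬r) ∧ ((s ∨ r) ∨ ¬r)) = 1 − 0.0939 = 0.9061

0.906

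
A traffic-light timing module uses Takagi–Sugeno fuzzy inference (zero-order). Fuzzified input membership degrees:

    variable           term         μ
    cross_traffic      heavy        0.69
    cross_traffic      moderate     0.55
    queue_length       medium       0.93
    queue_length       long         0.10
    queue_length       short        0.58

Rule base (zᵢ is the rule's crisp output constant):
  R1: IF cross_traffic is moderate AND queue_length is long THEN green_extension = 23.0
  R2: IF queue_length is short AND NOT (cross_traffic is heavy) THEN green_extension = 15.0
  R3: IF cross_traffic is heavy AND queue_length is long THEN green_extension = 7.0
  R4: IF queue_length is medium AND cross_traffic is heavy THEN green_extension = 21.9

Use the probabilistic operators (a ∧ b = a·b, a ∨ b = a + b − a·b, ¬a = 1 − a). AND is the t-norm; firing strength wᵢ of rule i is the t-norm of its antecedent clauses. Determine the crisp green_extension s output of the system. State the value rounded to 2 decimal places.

19.56

R1 (z=23.0): moderate=0.55, long=0.10; AND[a·b] → w = 0.0550
R2 (z=15.0): short=0.58, ¬heavy=1−0.69=0.31; AND[a·b] → w = 0.1798
R3 (z=7.0): heavy=0.69, long=0.10; AND[a·b] → w = 0.0690
R4 (z=21.9): medium=0.93, heavy=0.69; AND[a·b] → w = 0.6417
Weighted average = (0.0550·23.0 + 0.1798·15.0 + 0.0690·7.0 + 0.6417·21.9) / (0.0550 + 0.1798 + 0.0690 + 0.6417)
  = 18.4982 / 0.9455 = 19.56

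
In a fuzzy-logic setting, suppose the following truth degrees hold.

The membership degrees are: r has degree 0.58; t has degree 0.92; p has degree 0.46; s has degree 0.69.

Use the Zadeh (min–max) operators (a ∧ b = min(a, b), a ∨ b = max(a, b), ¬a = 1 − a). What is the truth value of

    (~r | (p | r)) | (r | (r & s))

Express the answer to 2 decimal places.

~r = 1 − 0.58 = 0.42
p | r = max(a, b) on (0.46, 0.58) = 0.58
~r | (p | r) = max(a, b) on (0.42, 0.58) = 0.58
r & s = min(a, b) on (0.58, 0.69) = 0.58
r | (r & s) = max(a, b) on (0.58, 0.58) = 0.58
(~r | (p | r)) | (r | (r & s)) = max(a, b) on (0.58, 0.58) = 0.58

0.58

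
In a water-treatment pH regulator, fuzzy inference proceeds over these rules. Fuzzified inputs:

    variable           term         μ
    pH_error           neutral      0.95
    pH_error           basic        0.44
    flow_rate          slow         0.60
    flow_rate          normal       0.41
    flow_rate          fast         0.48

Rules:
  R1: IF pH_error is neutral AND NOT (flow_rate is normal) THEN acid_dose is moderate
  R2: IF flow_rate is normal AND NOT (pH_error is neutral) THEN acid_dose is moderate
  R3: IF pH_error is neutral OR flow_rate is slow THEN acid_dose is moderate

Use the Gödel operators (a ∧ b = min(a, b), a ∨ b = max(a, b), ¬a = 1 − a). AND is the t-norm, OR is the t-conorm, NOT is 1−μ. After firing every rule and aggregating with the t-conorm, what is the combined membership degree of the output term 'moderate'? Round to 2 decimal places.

0.95

R1: neutral=0.95, ¬normal=1−0.41=0.59; AND[min(a, b)] → w = 0.59
R2: normal=0.41, ¬neutral=1−0.95=0.05; AND[min(a, b)] → w = 0.05
R3: neutral=0.95, slow=0.60; OR[max(a, b)] → w = 0.95
Rules with consequent 'moderate': {R1, R2, R3} → strengths 0.59, 0.05, 0.95
Aggregate via t-conorm [max(a, b)]: 0.95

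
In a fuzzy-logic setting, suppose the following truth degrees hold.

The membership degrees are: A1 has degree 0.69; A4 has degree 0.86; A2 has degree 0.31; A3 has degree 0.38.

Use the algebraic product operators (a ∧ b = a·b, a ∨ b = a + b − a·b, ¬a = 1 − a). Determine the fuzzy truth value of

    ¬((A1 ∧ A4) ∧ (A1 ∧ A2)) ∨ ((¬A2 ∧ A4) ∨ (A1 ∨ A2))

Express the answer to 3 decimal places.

0.989

A1 ∧ A4 = a·b on (0.6900, 0.8600) = 0.5934
A1 ∧ A2 = a·b on (0.6900, 0.3100) = 0.2139
(A1 ∧ A4) ∧ (A1 ∧ A2) = a·b on (0.5934, 0.2139) = 0.1269
¬((A1 ∧ A4) ∧ (A1 ∧ A2)) = 1 − 0.1269 = 0.8731
¬A2 = 1 − 0.3100 = 0.6900
¬A2 ∧ A4 = a·b on (0.6900, 0.8600) = 0.5934
A1 ∨ A2 = a + b − a·b on (0.6900, 0.3100) = 0.7861
(¬A2 ∧ A4) ∨ (A1 ∨ A2) = a + b − a·b on (0.5934, 0.7861) = 0.9130
¬((A1 ∧ A4) ∧ (A1 ∧ A2)) ∨ ((¬A2 ∧ A4) ∨ (A1 ∨ A2)) = a + b − a·b on (0.8731, 0.9130) = 0.9890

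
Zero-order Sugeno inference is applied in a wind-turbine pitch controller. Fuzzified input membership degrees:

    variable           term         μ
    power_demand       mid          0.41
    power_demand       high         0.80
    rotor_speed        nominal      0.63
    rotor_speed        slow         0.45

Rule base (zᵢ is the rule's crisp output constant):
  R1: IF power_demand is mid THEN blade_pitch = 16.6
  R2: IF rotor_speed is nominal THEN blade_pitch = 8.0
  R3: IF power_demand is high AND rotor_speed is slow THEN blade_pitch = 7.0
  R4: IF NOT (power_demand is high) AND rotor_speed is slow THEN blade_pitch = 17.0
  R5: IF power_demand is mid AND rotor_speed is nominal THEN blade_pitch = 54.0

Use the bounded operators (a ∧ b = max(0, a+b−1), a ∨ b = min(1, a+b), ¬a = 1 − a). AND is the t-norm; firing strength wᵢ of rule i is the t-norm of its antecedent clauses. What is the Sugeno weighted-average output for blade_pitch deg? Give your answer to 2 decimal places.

R1 (z=16.6): mid=0.41 → w = 0.41
R2 (z=8.0): nominal=0.63 → w = 0.63
R3 (z=7.0): high=0.80, slow=0.45; AND[max(0, a+b−1)] → w = 0.25
R4 (z=17.0): ¬high=1−0.80=0.20, slow=0.45; AND[max(0, a+b−1)] → w = 0.00
R5 (z=54.0): mid=0.41, nominal=0.63; AND[max(0, a+b−1)] → w = 0.04
Weighted average = (0.41·16.6 + 0.63·8.0 + 0.25·7.0 + 0.00·17.0 + 0.04·54.0) / (0.41 + 0.63 + 0.25 + 0.00 + 0.04)
  = 15.7560 / 1.3300 = 11.85

11.85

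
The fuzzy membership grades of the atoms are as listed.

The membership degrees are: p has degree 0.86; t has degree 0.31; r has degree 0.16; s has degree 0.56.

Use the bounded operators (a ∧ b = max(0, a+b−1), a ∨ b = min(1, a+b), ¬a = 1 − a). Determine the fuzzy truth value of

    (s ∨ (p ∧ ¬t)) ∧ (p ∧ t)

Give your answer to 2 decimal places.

¬t = 1 − 0.31 = 0.69
p ∧ ¬t = max(0, a+b−1) on (0.86, 0.69) = 0.55
s ∨ (p ∧ ¬t) = min(1, a+b) on (0.56, 0.55) = 1.00
p ∧ t = max(0, a+b−1) on (0.86, 0.31) = 0.17
(s ∨ (p ∧ ¬t)) ∧ (p ∧ t) = max(0, a+b−1) on (1.00, 0.17) = 0.17

0.17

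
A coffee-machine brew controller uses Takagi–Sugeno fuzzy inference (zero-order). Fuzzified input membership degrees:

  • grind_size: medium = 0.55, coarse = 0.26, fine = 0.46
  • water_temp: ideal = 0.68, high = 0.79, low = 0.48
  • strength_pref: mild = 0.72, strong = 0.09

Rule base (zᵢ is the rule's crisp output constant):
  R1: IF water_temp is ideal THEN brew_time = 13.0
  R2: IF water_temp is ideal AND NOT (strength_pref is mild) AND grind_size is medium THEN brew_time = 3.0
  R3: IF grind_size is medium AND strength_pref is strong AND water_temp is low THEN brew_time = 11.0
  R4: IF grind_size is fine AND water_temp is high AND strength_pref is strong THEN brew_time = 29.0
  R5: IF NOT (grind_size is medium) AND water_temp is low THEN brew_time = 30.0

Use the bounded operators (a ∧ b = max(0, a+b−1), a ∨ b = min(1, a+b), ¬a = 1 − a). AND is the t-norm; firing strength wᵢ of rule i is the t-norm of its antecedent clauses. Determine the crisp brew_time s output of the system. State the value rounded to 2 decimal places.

R1 (z=13.0): ideal=0.68 → w = 0.68
R2 (z=3.0): ideal=0.68, ¬mild=1−0.72=0.28, medium=0.55; AND[max(0, a+b−1)] → w = 0.00
R3 (z=11.0): medium=0.55, strong=0.09, low=0.48; AND[max(0, a+b−1)] → w = 0.00
R4 (z=29.0): fine=0.46, high=0.79, strong=0.09; AND[max(0, a+b−1)] → w = 0.00
R5 (z=30.0): ¬medium=1−0.55=0.45, low=0.48; AND[max(0, a+b−1)] → w = 0.00
Weighted average = (0.68·13.0 + 0.00·3.0 + 0.00·11.0 + 0.00·29.0 + 0.00·30.0) / (0.68 + 0.00 + 0.00 + 0.00 + 0.00)
  = 8.8400 / 0.6800 = 13.00

13.00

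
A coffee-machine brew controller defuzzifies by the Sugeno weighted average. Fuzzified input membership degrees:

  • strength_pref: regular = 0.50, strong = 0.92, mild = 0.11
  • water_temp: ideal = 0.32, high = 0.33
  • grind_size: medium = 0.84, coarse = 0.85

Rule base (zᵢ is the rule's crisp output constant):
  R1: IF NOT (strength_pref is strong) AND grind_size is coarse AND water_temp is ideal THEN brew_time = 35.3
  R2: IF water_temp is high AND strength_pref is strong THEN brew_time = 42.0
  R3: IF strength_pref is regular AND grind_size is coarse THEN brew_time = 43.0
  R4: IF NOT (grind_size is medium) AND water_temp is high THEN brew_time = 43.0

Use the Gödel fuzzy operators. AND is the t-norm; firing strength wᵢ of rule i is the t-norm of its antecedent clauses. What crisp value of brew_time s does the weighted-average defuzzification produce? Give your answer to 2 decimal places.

42.12

R1 (z=35.3): ¬strong=1−0.92=0.08, coarse=0.85, ideal=0.32; AND[min(a, b)] → w = 0.08
R2 (z=42.0): high=0.33, strong=0.92; AND[min(a, b)] → w = 0.33
R3 (z=43.0): regular=0.50, coarse=0.85; AND[min(a, b)] → w = 0.50
R4 (z=43.0): ¬medium=1−0.84=0.16, high=0.33; AND[min(a, b)] → w = 0.16
Weighted average = (0.08·35.3 + 0.33·42.0 + 0.50·43.0 + 0.16·43.0) / (0.08 + 0.33 + 0.50 + 0.16)
  = 45.0640 / 1.0700 = 42.12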